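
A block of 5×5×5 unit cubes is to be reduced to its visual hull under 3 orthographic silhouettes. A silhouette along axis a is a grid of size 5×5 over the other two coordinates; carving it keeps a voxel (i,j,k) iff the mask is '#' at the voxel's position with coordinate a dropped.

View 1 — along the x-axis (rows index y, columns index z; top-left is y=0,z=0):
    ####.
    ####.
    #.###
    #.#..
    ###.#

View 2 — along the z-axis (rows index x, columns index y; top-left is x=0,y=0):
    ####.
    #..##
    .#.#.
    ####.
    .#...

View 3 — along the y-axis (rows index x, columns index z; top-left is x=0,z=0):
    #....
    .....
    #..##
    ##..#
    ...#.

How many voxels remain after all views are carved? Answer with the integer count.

full grid |V| = 125
  1. axis=0 (YZ plane), |mask|=18  ⇒  voxels=90
  2. axis=2 (XY plane), |mask|=14  ⇒  voxels=48
  3. axis=1 (XZ plane), |mask|=8  ⇒  voxels=15

voxel count = 15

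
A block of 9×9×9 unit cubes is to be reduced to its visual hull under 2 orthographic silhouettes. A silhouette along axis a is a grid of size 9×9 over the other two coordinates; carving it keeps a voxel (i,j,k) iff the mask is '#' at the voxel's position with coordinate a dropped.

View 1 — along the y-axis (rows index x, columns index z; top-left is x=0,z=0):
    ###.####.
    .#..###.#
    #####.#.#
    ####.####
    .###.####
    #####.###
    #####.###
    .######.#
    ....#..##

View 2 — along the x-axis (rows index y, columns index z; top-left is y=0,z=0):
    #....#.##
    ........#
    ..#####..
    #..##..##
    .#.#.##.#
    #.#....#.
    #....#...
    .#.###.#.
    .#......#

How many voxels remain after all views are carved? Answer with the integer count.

initial block: 9^3 = 729
step 1: project along y, AND mask (60/81) → |grid| = 540
step 2: project along x, AND mask (32/81) → |grid| = 208

|visual hull| = 208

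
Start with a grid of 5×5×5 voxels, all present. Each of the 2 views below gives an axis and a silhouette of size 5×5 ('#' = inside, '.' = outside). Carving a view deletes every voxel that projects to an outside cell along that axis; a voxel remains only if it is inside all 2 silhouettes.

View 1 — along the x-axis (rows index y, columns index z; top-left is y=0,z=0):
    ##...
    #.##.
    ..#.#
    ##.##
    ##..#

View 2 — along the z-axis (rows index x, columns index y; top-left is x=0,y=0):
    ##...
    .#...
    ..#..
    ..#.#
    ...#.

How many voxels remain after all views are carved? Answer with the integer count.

voxel count = 19

initial block: 5^3 = 125
[1] x-view keeps 14 columns → grid now 70
[2] z-view keeps 7 columns → grid now 19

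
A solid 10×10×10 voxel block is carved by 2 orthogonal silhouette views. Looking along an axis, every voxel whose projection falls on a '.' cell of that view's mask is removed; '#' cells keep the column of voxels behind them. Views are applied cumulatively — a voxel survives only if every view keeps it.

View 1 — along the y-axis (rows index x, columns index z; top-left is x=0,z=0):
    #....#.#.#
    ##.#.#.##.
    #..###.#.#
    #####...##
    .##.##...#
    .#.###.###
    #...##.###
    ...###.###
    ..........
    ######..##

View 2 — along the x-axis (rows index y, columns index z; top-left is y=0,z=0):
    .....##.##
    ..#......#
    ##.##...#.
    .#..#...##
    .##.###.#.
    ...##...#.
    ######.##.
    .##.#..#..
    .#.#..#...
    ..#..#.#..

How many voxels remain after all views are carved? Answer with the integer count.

initial block: 10^3 = 1000
  1. axis=1 (XZ plane), |mask|=55  ⇒  voxels=550
  2. axis=0 (YZ plane), |mask|=42  ⇒  voxels=233

remaining voxels: 233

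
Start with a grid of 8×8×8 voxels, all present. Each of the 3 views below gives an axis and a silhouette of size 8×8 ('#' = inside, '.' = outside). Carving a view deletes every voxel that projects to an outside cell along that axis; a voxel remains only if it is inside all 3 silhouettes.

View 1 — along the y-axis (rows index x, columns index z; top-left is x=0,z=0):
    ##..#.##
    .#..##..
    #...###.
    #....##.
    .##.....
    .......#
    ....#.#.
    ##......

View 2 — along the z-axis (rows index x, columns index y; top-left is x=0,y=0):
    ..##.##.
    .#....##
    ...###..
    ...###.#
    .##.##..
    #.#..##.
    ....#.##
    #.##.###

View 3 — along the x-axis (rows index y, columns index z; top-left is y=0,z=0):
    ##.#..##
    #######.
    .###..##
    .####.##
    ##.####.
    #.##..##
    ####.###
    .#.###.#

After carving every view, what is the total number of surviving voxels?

59 voxels

full grid |V| = 512
  1. axis=1 (XZ plane), |mask|=22  ⇒  voxels=176
  2. axis=2 (XY plane), |mask|=31  ⇒  voxels=83
  3. axis=0 (YZ plane), |mask|=46  ⇒  voxels=59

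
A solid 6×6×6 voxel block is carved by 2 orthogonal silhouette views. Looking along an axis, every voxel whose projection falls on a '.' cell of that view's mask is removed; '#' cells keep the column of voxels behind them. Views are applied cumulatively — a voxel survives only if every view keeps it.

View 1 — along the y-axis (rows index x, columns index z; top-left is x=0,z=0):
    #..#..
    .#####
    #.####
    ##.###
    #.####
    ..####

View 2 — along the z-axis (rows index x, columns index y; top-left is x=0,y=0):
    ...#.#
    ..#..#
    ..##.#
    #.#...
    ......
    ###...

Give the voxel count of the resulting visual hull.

full grid |V| = 216
step 1: project along y, AND mask (26/36) → |grid| = 156
step 2: project along z, AND mask (12/36) → |grid| = 51

|visual hull| = 51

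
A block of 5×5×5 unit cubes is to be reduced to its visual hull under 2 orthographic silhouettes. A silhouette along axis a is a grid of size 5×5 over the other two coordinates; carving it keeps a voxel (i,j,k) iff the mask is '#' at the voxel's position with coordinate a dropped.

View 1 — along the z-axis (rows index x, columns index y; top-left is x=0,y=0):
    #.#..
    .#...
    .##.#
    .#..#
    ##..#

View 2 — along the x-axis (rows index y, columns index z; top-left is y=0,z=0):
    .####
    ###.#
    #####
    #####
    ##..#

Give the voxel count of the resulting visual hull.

initial block: 5^3 = 125
[1] z-view keeps 11 columns → grid now 55
[2] x-view keeps 21 columns → grid now 43

|visual hull| = 43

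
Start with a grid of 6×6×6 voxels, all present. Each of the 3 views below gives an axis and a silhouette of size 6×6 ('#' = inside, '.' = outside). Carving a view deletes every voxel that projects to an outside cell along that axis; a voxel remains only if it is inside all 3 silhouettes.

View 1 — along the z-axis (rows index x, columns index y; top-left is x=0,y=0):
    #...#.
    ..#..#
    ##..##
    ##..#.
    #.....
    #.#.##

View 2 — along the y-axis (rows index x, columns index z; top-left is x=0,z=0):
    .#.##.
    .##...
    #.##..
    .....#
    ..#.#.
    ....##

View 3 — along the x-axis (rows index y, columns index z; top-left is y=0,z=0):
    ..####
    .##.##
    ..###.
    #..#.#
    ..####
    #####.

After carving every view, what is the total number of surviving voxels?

remaining voxels: 26

before carving: 216 voxels (6×6×6)
after view 1 [z-axis, 16 of 36 cells solid] → remaining = 96
after view 2 [y-axis, 13 of 36 cells solid] → remaining = 35
after view 3 [x-axis, 23 of 36 cells solid] → remaining = 26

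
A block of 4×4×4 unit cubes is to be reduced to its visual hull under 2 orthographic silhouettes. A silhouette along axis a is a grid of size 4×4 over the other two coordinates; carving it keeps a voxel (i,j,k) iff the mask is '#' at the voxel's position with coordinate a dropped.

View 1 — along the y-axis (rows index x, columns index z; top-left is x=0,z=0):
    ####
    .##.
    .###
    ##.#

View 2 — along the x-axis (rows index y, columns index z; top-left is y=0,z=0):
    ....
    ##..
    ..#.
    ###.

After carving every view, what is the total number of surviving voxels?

initial block: 4^3 = 64
V1 y: intersect with XZ mask (12 set) -- 48 left
V2 x: intersect with YZ mask (6 set) -- 18 left

remaining voxels: 18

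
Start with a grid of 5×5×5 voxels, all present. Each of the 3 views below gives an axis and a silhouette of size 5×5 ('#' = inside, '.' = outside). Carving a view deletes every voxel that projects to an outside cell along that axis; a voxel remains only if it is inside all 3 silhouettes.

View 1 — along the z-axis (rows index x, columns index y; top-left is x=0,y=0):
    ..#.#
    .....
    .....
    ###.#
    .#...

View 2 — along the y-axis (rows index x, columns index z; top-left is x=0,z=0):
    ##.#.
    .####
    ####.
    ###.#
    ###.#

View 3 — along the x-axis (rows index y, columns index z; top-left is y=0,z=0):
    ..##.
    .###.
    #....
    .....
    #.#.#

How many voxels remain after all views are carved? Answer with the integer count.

|visual hull| = 11

initial block: 5^3 = 125
[1] z-view keeps 7 columns → grid now 35
[2] y-view keeps 19 columns → grid now 26
[3] x-view keeps 9 columns → grid now 11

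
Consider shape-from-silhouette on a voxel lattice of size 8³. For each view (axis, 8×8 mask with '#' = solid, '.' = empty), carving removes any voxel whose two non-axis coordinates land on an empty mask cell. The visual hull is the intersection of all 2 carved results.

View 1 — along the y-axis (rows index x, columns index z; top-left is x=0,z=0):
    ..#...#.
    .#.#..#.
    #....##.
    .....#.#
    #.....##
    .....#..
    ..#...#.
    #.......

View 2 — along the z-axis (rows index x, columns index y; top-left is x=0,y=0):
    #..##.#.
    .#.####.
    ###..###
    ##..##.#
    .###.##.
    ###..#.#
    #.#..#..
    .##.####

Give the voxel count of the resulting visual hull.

remaining voxels: 83

before carving: 512 voxels (8×8×8)
step 1: project along y, AND mask (17/64) → |grid| = 136
step 2: project along z, AND mask (39/64) → |grid| = 83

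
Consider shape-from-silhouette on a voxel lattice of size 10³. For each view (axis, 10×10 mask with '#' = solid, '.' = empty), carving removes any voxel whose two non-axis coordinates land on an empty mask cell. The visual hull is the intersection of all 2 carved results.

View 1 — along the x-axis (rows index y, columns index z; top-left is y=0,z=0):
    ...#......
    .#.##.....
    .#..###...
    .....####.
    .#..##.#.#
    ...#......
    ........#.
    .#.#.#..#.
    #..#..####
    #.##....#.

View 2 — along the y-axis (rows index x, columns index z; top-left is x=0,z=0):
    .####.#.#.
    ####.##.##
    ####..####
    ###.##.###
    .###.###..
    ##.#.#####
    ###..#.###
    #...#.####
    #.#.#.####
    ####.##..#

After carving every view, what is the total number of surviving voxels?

initial block: 10^3 = 1000
after view 1 [x-axis, 33 of 100 cells solid] → remaining = 330
after view 2 [y-axis, 71 of 100 cells solid] → remaining = 229

|visual hull| = 229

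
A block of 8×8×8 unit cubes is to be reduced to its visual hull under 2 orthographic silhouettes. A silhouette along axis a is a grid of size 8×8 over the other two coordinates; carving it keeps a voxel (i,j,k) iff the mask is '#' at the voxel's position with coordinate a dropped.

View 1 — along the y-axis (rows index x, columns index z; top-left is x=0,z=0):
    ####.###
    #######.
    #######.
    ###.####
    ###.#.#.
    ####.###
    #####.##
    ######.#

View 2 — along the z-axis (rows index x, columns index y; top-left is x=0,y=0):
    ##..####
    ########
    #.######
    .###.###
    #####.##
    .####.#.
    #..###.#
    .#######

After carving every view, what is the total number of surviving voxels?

voxel count = 343

full grid |V| = 512
step 1: project along y, AND mask (54/64) → |grid| = 432
step 2: project along z, AND mask (51/64) → |grid| = 343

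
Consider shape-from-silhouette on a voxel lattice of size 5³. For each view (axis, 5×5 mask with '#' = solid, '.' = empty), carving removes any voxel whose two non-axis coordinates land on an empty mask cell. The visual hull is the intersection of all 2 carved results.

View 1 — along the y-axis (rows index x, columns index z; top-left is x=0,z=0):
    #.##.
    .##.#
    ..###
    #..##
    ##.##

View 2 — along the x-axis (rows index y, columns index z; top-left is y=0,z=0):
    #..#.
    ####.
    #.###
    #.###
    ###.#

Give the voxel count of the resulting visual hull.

59 voxels

full grid |V| = 125
step 1: project along y, AND mask (16/25) → |grid| = 80
step 2: project along x, AND mask (18/25) → |grid| = 59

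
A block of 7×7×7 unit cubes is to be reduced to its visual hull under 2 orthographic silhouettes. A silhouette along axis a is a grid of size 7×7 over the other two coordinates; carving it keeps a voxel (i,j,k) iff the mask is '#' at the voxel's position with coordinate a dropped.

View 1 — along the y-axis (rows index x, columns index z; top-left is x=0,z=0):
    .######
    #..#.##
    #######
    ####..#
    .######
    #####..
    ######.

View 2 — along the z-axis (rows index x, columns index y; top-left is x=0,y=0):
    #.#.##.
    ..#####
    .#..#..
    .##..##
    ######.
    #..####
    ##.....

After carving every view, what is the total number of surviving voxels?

151 voxels

initial block: 7^3 = 343
after view 1 [y-axis, 39 of 49 cells solid] → remaining = 273
after view 2 [z-axis, 28 of 49 cells solid] → remaining = 151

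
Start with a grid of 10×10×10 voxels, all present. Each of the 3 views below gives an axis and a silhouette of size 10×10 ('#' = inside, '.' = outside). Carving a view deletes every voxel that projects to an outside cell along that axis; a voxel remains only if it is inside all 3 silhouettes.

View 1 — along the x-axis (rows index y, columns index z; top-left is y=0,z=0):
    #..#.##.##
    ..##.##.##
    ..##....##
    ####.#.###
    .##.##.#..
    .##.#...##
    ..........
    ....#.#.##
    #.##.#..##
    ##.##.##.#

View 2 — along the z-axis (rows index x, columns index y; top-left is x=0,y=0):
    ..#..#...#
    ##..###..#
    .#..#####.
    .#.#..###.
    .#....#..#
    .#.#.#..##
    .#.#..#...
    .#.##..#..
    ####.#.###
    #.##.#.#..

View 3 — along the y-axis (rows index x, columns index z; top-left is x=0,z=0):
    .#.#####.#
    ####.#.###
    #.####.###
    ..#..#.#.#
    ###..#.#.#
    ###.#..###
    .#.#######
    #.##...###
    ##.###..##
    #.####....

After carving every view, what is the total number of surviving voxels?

before carving: 1000 voxels (10×10×10)
[1] x-view keeps 51 columns → grid now 510
[2] z-view keeps 48 columns → grid now 250
[3] y-view keeps 66 columns → grid now 169

voxel count = 169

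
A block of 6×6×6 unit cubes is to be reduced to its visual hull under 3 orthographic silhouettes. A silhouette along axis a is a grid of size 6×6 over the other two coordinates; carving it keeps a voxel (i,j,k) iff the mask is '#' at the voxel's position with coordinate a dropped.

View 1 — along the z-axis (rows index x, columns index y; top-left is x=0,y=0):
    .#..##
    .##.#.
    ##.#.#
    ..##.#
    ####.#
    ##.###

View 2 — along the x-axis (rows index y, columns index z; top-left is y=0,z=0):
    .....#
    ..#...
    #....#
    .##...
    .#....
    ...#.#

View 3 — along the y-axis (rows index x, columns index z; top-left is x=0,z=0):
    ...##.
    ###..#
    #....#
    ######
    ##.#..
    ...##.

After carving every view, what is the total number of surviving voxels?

start: 6×6×6 = 216 voxels
[1] z-view keeps 23 columns → grid now 138
[2] x-view keeps 9 columns → grid now 35
[3] y-view keeps 19 columns → grid now 17

voxel count = 17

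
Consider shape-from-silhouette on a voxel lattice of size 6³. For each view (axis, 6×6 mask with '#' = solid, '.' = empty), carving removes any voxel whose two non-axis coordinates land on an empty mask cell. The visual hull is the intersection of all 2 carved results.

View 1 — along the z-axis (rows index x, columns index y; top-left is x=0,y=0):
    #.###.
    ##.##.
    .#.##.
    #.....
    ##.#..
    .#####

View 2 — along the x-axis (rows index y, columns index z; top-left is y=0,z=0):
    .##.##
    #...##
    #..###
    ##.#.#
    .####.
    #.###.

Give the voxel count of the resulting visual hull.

full grid |V| = 216
[1] z-view keeps 20 columns → grid now 120
[2] x-view keeps 23 columns → grid now 76

76 voxels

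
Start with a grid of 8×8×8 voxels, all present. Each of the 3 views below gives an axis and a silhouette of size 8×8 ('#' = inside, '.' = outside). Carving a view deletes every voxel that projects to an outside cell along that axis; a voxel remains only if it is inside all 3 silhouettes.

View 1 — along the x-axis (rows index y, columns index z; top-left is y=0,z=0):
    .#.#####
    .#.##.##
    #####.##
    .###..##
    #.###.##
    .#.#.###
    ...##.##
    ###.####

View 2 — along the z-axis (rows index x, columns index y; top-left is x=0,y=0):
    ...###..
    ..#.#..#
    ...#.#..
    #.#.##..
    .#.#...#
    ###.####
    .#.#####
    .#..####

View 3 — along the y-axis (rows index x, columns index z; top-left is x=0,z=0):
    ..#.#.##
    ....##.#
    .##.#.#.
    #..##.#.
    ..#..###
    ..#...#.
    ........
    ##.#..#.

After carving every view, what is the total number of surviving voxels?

full grid |V| = 512
step 1: project along x, AND mask (45/64) → |grid| = 360
step 2: project along z, AND mask (33/64) → |grid| = 186
step 3: project along y, AND mask (25/64) → |grid| = 67

voxel count = 67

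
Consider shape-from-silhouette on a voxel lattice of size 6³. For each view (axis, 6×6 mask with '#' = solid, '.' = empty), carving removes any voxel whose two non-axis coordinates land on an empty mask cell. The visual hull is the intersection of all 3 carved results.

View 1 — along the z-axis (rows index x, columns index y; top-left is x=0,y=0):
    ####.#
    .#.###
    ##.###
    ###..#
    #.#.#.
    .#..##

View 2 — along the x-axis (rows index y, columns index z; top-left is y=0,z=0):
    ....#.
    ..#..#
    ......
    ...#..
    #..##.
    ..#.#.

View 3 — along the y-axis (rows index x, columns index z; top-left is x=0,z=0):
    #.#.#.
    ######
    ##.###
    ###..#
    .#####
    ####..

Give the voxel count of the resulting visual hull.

start: 6×6×6 = 216 voxels
V1 z: intersect with XY mask (24 set) -- 144 left
V2 x: intersect with YZ mask (9 set) -- 39 left
V3 y: intersect with XZ mask (27 set) -- 29 left

remaining voxels: 29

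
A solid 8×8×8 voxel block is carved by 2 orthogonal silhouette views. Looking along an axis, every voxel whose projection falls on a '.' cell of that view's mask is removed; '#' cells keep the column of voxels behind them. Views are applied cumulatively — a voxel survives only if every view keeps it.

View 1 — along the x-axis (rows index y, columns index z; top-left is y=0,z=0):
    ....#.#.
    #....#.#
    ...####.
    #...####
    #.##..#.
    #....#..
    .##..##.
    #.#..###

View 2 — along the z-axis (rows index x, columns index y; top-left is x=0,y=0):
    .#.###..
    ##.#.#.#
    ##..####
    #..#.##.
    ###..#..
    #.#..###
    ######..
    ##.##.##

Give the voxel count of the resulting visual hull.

full grid |V| = 512
after view 1 [x-axis, 29 of 64 cells solid] → remaining = 232
after view 2 [z-axis, 40 of 64 cells solid] → remaining = 135

voxel count = 135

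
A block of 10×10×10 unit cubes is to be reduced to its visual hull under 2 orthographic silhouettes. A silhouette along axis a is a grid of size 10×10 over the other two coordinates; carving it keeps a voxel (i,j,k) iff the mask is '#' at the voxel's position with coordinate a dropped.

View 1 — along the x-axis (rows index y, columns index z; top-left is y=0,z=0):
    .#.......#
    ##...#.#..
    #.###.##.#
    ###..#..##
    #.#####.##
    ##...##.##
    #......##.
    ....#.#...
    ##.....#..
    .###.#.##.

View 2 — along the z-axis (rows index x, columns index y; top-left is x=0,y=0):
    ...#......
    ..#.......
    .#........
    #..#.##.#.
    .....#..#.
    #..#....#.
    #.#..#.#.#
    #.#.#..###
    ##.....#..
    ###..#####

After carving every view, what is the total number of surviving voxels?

149 voxels

full grid |V| = 1000
V1 x: intersect with YZ mask (47 set) -- 470 left
V2 z: intersect with XY mask (35 set) -- 149 left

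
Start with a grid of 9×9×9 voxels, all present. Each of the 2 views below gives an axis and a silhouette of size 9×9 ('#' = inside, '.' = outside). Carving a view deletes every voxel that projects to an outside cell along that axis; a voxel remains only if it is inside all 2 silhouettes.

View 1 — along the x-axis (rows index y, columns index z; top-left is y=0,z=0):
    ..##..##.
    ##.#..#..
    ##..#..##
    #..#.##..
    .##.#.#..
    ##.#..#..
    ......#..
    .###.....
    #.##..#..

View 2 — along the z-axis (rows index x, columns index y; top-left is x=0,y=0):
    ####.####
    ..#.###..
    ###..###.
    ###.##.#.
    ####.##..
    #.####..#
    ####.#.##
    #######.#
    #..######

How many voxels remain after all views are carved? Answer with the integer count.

voxel count = 217

before carving: 729 voxels (9×9×9)
V1 x: intersect with YZ mask (33 set) -- 297 left
V2 z: intersect with XY mask (58 set) -- 217 left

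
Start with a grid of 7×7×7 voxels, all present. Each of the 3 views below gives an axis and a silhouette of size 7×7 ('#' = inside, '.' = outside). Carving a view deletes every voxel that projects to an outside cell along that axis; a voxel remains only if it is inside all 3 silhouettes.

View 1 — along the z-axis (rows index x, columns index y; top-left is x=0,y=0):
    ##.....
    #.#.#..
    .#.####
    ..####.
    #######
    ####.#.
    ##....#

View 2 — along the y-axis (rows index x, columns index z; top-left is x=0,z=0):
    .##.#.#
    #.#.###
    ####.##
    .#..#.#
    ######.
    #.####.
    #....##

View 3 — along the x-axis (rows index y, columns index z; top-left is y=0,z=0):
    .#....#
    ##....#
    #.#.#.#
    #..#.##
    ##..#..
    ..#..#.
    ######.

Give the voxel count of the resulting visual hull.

voxel count = 66

full grid |V| = 343
V1 z: intersect with XY mask (29 set) -- 203 left
V2 y: intersect with XZ mask (32 set) -- 141 left
V3 x: intersect with YZ mask (24 set) -- 66 left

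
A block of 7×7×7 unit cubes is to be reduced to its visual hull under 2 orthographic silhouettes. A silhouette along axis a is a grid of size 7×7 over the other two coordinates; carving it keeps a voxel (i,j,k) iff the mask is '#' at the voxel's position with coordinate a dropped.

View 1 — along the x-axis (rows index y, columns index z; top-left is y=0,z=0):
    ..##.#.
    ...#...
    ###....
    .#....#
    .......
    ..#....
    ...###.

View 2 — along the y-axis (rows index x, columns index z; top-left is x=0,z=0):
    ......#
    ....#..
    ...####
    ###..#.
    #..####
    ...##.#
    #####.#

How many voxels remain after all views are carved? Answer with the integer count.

remaining voxels: 41

full grid |V| = 343
  1. axis=0 (YZ plane), |mask|=13  ⇒  voxels=91
  2. axis=1 (XZ plane), |mask|=24  ⇒  voxels=41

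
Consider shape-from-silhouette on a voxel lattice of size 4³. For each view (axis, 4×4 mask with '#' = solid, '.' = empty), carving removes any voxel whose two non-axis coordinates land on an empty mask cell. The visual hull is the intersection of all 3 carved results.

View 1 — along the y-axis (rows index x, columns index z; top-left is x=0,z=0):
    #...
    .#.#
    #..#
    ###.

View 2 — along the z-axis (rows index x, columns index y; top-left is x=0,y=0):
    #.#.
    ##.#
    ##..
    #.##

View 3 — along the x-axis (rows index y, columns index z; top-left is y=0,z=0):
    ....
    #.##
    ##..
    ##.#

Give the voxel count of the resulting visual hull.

initial block: 4^3 = 64
[1] y-view keeps 8 columns → grid now 32
[2] z-view keeps 10 columns → grid now 21
[3] x-view keeps 8 columns → grid now 10

voxel count = 10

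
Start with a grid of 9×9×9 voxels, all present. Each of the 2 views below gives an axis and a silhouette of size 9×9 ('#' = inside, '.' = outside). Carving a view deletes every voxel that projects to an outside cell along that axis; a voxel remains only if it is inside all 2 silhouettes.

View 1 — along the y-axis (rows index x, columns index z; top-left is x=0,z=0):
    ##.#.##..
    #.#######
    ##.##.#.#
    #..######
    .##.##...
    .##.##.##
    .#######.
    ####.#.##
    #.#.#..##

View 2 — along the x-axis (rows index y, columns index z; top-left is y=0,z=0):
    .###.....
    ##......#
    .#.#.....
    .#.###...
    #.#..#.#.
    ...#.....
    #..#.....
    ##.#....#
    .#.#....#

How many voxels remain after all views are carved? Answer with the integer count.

remaining voxels: 159

before carving: 729 voxels (9×9×9)
[1] y-view keeps 55 columns → grid now 495
[2] x-view keeps 26 columns → grid now 159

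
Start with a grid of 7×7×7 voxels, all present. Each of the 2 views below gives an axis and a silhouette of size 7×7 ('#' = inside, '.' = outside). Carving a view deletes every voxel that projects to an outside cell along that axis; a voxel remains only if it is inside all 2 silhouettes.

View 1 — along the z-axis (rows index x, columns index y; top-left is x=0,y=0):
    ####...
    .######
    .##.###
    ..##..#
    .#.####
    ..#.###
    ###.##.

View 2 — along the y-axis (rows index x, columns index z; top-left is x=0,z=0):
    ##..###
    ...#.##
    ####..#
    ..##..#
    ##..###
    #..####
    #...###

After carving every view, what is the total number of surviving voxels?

initial block: 7^3 = 343
  1. axis=2 (XY plane), |mask|=32  ⇒  voxels=224
  2. axis=1 (XZ plane), |mask|=30  ⇒  voxels=137

voxel count = 137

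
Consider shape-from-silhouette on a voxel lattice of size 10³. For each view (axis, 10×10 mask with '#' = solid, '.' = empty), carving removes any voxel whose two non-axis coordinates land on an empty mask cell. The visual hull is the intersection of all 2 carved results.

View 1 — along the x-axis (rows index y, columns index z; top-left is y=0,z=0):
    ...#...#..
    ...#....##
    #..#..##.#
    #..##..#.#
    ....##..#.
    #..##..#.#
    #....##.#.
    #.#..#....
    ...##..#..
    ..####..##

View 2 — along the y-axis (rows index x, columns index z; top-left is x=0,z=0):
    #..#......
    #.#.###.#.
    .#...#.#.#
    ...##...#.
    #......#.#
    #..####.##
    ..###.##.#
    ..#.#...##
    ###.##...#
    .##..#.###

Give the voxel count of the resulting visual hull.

voxel count = 194

start: 10×10×10 = 1000 voxels
carve view 1 (along x, YZ-mask fill 39/100): 390 voxels remain
carve view 2 (along y, XZ-mask fill 47/100): 194 voxels remain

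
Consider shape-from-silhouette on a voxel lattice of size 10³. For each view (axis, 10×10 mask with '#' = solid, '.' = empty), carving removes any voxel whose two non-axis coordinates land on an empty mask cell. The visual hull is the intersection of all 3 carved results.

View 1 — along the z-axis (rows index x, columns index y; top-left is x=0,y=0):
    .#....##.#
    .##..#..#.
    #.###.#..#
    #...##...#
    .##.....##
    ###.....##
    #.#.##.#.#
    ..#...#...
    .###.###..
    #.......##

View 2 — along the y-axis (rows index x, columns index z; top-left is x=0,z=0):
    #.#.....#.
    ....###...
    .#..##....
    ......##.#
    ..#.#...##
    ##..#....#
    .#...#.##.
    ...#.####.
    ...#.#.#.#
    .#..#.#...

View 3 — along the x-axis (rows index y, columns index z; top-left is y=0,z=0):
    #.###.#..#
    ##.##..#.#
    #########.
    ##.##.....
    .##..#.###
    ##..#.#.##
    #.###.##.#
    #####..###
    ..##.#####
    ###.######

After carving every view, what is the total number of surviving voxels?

start: 10×10×10 = 1000 voxels
step 1: project along z, AND mask (44/100) → |grid| = 440
step 2: project along y, AND mask (36/100) → |grid| = 157
step 3: project along x, AND mask (68/100) → |grid| = 110

110 voxels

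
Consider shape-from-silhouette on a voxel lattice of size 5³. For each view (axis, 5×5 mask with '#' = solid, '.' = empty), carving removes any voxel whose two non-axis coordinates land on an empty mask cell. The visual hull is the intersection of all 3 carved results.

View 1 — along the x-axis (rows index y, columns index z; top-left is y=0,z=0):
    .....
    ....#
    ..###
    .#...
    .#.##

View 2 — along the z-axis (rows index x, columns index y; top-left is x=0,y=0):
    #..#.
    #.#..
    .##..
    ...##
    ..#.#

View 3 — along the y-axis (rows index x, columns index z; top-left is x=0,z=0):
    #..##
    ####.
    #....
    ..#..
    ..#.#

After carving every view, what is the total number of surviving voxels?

5 voxels

full grid |V| = 125
carve view 1 (along x, YZ-mask fill 8/25): 40 voxels remain
carve view 2 (along z, XY-mask fill 10/25): 18 voxels remain
carve view 3 (along y, XZ-mask fill 11/25): 5 voxels remain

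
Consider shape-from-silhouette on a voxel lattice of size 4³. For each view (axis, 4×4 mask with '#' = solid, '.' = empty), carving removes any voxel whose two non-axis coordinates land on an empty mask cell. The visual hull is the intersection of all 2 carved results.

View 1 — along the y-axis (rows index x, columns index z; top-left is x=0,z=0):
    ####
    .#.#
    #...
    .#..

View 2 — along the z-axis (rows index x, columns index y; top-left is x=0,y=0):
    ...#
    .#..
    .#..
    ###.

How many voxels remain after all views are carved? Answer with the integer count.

before carving: 64 voxels (4×4×4)
after view 1 [y-axis, 8 of 16 cells solid] → remaining = 32
after view 2 [z-axis, 6 of 16 cells solid] → remaining = 10

10 voxels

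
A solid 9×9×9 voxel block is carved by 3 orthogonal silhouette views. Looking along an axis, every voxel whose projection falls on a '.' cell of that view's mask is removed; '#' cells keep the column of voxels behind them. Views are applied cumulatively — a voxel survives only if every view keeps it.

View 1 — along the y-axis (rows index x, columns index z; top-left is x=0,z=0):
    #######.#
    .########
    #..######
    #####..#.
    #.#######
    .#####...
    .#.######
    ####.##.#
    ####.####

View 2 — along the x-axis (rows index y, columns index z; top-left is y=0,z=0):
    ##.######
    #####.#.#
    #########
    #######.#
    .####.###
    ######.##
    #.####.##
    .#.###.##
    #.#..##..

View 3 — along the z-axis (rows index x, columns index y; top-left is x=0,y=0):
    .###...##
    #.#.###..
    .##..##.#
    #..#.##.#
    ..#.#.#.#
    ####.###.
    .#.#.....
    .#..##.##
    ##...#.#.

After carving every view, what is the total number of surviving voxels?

remaining voxels: 234

initial block: 9^3 = 729
[1] y-view keeps 64 columns → grid now 576
[2] x-view keeps 64 columns → grid now 458
[3] z-view keeps 42 columns → grid now 234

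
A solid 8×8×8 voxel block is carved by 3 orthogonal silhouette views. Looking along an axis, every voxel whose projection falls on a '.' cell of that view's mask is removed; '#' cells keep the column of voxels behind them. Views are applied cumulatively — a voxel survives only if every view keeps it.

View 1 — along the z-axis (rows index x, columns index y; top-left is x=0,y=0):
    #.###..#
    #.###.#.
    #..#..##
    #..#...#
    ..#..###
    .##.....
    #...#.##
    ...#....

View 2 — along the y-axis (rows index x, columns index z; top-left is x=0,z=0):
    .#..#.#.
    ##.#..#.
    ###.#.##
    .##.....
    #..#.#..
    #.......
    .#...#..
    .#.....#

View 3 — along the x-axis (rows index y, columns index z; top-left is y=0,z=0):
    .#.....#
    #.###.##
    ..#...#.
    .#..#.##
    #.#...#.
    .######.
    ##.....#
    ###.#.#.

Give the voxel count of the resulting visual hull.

remaining voxels: 45

full grid |V| = 512
V1 z: intersect with XY mask (28 set) -- 224 left
V2 y: intersect with XZ mask (23 set) -- 89 left
V3 x: intersect with YZ mask (31 set) -- 45 left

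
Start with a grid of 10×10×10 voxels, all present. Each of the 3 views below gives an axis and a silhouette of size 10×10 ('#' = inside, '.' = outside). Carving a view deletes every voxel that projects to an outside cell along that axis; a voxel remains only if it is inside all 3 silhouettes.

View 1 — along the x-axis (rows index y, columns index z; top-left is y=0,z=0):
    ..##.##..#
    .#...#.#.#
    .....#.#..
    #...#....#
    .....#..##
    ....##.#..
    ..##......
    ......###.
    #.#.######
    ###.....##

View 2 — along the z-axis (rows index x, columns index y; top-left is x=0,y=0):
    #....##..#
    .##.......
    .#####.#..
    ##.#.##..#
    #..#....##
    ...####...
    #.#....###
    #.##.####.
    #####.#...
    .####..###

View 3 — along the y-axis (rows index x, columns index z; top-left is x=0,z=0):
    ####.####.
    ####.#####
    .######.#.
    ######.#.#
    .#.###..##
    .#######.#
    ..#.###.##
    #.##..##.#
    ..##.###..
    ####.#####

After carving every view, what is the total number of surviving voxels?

voxel count = 139

before carving: 1000 voxels (10×10×10)
  1. axis=0 (YZ plane), |mask|=38  ⇒  voxels=380
  2. axis=2 (XY plane), |mask|=51  ⇒  voxels=189
  3. axis=1 (XZ plane), |mask|=72  ⇒  voxels=139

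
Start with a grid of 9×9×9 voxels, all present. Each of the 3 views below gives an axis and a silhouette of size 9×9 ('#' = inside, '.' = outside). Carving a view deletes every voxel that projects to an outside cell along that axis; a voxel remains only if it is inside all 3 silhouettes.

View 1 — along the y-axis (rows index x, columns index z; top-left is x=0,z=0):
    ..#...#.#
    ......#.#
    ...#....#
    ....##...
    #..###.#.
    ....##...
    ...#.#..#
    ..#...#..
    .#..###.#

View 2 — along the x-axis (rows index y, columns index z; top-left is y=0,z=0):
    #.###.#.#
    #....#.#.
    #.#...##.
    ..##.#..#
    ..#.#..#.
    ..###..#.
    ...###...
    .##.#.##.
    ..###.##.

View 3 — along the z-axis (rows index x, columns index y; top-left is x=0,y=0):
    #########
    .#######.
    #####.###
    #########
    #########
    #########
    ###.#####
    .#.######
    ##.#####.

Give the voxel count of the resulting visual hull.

|visual hull| = 90

initial block: 9^3 = 729
carve view 1 (along y, XZ-mask fill 26/81): 234 voxels remain
carve view 2 (along x, YZ-mask fill 37/81): 104 voxels remain
carve view 3 (along z, XY-mask fill 73/81): 90 voxels remain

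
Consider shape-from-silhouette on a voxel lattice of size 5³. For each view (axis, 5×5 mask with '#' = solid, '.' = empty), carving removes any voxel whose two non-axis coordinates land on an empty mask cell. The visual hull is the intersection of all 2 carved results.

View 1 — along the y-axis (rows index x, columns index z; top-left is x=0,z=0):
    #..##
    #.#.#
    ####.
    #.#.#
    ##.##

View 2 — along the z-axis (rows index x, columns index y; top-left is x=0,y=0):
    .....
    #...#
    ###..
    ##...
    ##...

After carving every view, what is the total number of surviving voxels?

32 voxels

initial block: 5^3 = 125
  1. axis=1 (XZ plane), |mask|=17  ⇒  voxels=85
  2. axis=2 (XY plane), |mask|=9  ⇒  voxels=32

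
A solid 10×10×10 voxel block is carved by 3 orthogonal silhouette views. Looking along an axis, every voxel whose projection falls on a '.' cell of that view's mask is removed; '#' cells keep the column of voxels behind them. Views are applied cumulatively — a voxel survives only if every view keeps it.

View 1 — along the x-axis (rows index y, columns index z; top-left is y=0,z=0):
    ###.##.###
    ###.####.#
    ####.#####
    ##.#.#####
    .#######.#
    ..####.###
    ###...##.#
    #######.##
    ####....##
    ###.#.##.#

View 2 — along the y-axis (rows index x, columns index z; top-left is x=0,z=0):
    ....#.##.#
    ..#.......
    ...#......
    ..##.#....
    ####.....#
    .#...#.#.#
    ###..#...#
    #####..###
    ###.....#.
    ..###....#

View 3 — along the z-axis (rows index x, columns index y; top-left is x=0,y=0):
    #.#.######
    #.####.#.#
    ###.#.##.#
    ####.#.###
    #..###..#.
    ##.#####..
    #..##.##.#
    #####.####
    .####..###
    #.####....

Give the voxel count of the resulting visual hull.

217 voxels

initial block: 10^3 = 1000
carve view 1 (along x, YZ-mask fill 76/100): 760 voxels remain
carve view 2 (along y, XZ-mask fill 39/100): 312 voxels remain
carve view 3 (along z, XY-mask fill 69/100): 217 voxels remain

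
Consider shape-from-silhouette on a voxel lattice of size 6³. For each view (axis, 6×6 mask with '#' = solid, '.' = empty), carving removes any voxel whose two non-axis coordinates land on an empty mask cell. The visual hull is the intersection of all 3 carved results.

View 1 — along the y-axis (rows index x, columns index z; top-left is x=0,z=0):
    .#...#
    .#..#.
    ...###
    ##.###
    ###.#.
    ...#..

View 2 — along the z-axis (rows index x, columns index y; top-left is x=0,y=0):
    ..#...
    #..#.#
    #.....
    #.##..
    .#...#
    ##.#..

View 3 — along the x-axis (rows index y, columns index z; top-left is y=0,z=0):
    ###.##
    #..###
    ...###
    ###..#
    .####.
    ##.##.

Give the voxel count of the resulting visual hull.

start: 6×6×6 = 216 voxels
[1] y-view keeps 17 columns → grid now 102
[2] z-view keeps 13 columns → grid now 37
[3] x-view keeps 24 columns → grid now 24

24 voxels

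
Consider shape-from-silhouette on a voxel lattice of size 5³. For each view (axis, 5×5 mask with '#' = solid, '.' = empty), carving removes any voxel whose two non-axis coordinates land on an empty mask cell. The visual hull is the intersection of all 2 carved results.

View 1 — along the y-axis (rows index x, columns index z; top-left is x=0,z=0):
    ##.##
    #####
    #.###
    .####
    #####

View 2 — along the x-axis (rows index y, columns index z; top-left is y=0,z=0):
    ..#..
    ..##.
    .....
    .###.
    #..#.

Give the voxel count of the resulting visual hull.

remaining voxels: 35

before carving: 125 voxels (5×5×5)
V1 y: intersect with XZ mask (22 set) -- 110 left
V2 x: intersect with YZ mask (8 set) -- 35 left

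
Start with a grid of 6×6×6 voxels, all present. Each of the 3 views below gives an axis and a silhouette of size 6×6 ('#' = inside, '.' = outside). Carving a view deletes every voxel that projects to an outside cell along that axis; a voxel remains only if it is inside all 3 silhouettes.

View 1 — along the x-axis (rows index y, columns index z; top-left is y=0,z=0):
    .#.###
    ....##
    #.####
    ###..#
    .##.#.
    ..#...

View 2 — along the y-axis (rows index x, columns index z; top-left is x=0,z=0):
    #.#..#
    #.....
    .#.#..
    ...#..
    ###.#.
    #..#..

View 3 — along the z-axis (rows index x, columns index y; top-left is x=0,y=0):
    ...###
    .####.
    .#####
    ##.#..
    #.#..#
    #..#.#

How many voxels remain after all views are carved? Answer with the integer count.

initial block: 6^3 = 216
V1 x: intersect with YZ mask (19 set) -- 114 left
V2 y: intersect with XZ mask (13 set) -- 36 left
V3 z: intersect with XY mask (21 set) -- 19 left

voxel count = 19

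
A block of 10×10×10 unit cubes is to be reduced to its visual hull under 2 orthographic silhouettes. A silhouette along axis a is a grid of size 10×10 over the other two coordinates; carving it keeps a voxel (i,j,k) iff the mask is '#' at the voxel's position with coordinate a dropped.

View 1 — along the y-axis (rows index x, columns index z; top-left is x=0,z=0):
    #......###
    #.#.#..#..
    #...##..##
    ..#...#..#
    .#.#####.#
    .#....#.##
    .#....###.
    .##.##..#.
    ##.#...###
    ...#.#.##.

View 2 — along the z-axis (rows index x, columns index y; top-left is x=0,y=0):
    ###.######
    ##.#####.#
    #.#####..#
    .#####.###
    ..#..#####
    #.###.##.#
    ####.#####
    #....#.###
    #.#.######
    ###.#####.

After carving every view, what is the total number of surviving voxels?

voxel count = 338

before carving: 1000 voxels (10×10×10)
after view 1 [y-axis, 46 of 100 cells solid] → remaining = 460
after view 2 [z-axis, 75 of 100 cells solid] → remaining = 338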